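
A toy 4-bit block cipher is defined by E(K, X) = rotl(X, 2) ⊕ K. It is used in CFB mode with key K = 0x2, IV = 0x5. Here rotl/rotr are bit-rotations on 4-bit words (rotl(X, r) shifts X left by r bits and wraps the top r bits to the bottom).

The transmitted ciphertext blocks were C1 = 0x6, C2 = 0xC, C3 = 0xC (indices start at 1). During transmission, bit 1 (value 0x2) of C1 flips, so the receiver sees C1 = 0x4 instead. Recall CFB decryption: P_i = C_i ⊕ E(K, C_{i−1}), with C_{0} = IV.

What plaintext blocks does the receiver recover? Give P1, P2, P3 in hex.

Only C1 changed, to 0x4. In CFB, a change in C_i flips the same bit in P_i and garbles P_{i+1}. Decrypting the received ciphertext:
P1: E(K, 0x5) = 0x7; 0x4 ⊕ 0x7 = 0x3.
P2: E(K, 0x4) = 0x3; 0xC ⊕ 0x3 = 0xF.
P3: E(K, 0xC) = 0x1; 0xC ⊕ 0x1 = 0xD.
Blocks that differ from the original plaintext: P1, P2.

P1 = 0x3, P2 = 0xF, P3 = 0xD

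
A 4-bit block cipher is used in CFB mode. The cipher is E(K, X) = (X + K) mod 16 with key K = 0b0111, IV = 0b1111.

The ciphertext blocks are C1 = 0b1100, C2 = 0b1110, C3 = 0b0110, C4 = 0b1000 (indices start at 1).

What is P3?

P3 = 0b0011

CFB decryption: P_i = C_i ⊕ E(K, C_{i−1}), with C_{0} = IV.
P3: E(K, 0b1110) = 0b0101; 0b0110 ⊕ 0b0101 = 0b0011.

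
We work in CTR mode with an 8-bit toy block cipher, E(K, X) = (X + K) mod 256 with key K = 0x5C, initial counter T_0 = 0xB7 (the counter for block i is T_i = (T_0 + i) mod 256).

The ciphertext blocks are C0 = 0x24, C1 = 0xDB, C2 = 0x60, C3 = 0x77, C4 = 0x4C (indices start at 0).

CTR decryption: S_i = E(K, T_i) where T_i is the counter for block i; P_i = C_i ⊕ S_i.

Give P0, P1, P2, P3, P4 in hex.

P0: T = 0xB7, S = E(K, T) = 0x13; 0x24 ⊕ 0x13 = 0x37.
P1: T = 0xB8, S = E(K, T) = 0x14; 0xDB ⊕ 0x14 = 0xCF.
P2: T = 0xB9, S = E(K, T) = 0x15; 0x60 ⊕ 0x15 = 0x75.
P3: T = 0xBA, S = E(K, T) = 0x16; 0x77 ⊕ 0x16 = 0x61.
P4: T = 0xBB, S = E(K, T) = 0x17; 0x4C ⊕ 0x17 = 0x5B.

P0 = 0x37, P1 = 0xCF, P2 = 0x75, P3 = 0x61, P4 = 0x5B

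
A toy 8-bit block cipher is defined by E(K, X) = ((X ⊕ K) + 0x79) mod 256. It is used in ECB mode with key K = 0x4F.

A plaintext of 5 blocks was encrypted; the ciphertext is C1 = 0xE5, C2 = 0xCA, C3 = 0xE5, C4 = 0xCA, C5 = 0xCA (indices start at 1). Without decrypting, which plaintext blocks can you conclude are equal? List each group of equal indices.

ECB encrypts each block independently with the same key, so equal ciphertext blocks imply equal plaintext blocks.
C1 = C3 = 0xE5, so P1 = P3.
C2 = C4 = C5 = 0xCA, so P2 = P4 = P5.

P1 = P3; P2 = P4 = P5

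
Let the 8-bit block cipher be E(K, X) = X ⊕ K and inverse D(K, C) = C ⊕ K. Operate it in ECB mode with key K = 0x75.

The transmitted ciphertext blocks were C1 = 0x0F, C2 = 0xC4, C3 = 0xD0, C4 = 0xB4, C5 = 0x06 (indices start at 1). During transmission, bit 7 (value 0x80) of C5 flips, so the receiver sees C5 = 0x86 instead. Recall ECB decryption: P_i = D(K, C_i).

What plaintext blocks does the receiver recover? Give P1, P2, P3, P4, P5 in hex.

P1 = 0x7A, P2 = 0xB1, P3 = 0xA5, P4 = 0xC1, P5 = 0xF3

Only C5 changed, to 0x86. In ECB, a change in C_i affects only P_i. Decrypting the received ciphertext:
P1: D(K, 0x0F) = 0x7A.
P2: D(K, 0xC4) = 0xB1.
P3: D(K, 0xD0) = 0xA5.
P4: D(K, 0xB4) = 0xC1.
P5: D(K, 0x86) = 0xF3.
Blocks that differ from the original plaintext: P5.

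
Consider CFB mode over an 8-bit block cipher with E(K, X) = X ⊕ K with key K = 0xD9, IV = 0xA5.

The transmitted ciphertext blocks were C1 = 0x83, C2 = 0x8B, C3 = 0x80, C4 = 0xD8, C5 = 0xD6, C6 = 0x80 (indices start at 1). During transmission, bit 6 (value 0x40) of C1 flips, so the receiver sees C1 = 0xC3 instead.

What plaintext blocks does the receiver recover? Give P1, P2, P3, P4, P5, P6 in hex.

P1 = 0xBF, P2 = 0x91, P3 = 0xD2, P4 = 0x81, P5 = 0xD7, P6 = 0x8F

CFB decryption: P_i = C_i ⊕ E(K, C_{i−1}), with C_{0} = IV.
Only C1 changed, to 0xC3. In CFB, a change in C_i flips the same bit in P_i and garbles P_{i+1}. Decrypting the received ciphertext:
P1: E(K, 0xA5) = 0x7C; 0xC3 ⊕ 0x7C = 0xBF.
P2: E(K, 0xC3) = 0x1A; 0x8B ⊕ 0x1A = 0x91.
P3: E(K, 0x8B) = 0x52; 0x80 ⊕ 0x52 = 0xD2.
P4: E(K, 0x80) = 0x59; 0xD8 ⊕ 0x59 = 0x81.
P5: E(K, 0xD8) = 0x01; 0xD6 ⊕ 0x01 = 0xD7.
P6: E(K, 0xD6) = 0x0F; 0x80 ⊕ 0x0F = 0x8F.
Blocks that differ from the original plaintext: P1, P2.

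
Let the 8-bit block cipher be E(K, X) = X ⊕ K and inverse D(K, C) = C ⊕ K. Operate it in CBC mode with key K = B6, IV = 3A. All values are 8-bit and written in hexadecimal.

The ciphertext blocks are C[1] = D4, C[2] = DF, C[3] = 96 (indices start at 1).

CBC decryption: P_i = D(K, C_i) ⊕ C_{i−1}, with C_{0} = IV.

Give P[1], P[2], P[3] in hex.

P[1]: D(K, D4) = 62; 62 ⊕ 3A = 58.
P[2]: D(K, DF) = 69; 69 ⊕ D4 = BD.
P[3]: D(K, 96) = 20; 20 ⊕ DF = FF.

P[1] = 58, P[2] = BD, P[3] = FF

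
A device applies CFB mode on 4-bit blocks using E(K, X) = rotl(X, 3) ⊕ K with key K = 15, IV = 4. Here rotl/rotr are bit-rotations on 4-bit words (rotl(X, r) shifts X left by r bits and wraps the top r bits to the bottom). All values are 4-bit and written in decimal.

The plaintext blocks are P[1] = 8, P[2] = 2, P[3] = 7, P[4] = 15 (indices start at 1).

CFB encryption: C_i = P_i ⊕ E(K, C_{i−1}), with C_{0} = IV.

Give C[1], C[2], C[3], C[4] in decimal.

C[1] = 5, C[2] = 7, C[3] = 3, C[4] = 9

C[1]: E(K, 4) = 13; 8 ⊕ 13 = 5.
C[2]: E(K, 5) = 5; 2 ⊕ 5 = 7.
C[3]: E(K, 7) = 4; 7 ⊕ 4 = 3.
C[4]: E(K, 3) = 6; 15 ⊕ 6 = 9.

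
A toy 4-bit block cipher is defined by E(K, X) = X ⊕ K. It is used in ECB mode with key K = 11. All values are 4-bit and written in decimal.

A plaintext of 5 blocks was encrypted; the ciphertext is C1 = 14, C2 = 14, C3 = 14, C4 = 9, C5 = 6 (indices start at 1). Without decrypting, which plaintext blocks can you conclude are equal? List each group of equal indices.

ECB encrypts each block independently with the same key, so equal ciphertext blocks imply equal plaintext blocks.
C1 = C2 = C3 = 14, so P1 = P2 = P3.

P1 = P2 = P3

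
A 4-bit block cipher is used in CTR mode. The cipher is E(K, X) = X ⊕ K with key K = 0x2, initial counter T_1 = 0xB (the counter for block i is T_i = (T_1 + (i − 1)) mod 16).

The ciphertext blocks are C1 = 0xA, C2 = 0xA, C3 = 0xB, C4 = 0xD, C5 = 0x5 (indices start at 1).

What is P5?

CTR decryption: S_i = E(K, T_i) where T_i is the counter for block i; P_i = C_i ⊕ S_i.
P5: T = 0xF, S = E(K, T) = 0xD; 0x5 ⊕ 0xD = 0x8.

P5 = 0x8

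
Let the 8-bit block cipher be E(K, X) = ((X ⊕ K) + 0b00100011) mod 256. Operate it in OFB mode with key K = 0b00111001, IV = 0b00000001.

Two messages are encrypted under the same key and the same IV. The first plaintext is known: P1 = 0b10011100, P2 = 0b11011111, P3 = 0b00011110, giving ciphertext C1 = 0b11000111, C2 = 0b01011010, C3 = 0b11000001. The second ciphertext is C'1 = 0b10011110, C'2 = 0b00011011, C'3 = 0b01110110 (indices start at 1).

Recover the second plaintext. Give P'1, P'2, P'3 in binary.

P'1 = 0b11000101, P'2 = 0b10011110, P'3 = 0b10101001

In OFB with a reused IV, both messages share the same keystream S_i, so C_i ⊕ C'_i = P_i ⊕ P'_i and thus P'_i = P_i ⊕ C_i ⊕ C'_i.
P'1: 0b10011100 ⊕ 0b11000111 ⊕ 0b10011110 = 0b11000101.
P'2: 0b11011111 ⊕ 0b01011010 ⊕ 0b00011011 = 0b10011110.
P'3: 0b00011110 ⊕ 0b11000001 ⊕ 0b01110110 = 0b10101001.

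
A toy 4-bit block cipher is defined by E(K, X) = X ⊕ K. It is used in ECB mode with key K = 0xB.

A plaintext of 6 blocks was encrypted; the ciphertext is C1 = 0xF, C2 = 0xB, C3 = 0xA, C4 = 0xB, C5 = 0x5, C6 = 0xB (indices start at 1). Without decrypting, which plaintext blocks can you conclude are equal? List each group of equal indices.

ECB encrypts each block independently with the same key, so equal ciphertext blocks imply equal plaintext blocks.
C2 = C4 = C6 = 0xB, so P2 = P4 = P6.

P2 = P4 = P6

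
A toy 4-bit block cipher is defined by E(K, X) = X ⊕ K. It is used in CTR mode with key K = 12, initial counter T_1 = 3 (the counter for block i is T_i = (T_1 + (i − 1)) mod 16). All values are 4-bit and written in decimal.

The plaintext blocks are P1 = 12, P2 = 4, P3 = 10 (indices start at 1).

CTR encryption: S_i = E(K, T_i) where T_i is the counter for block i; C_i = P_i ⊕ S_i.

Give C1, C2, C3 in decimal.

C1: T = 3, S = E(K, T) = 15; 12 ⊕ 15 = 3.
C2: T = 4, S = E(K, T) = 8; 4 ⊕ 8 = 12.
C3: T = 5, S = E(K, T) = 9; 10 ⊕ 9 = 3.

C1 = 3, C2 = 12, C3 = 3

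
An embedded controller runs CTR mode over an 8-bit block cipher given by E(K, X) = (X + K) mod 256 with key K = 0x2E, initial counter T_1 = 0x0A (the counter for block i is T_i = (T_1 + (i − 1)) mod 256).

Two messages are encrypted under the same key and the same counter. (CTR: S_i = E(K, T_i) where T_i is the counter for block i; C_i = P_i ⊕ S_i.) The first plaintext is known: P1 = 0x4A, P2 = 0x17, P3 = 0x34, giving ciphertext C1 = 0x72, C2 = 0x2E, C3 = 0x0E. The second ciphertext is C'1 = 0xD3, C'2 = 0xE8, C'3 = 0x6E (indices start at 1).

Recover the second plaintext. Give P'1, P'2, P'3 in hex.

P'1 = 0xEB, P'2 = 0xD1, P'3 = 0x54

In CTR with a reused counter, both messages share the same keystream S_i, so C_i ⊕ C'_i = P_i ⊕ P'_i and thus P'_i = P_i ⊕ C_i ⊕ C'_i.
P'1: 0x4A ⊕ 0x72 ⊕ 0xD3 = 0xEB.
P'2: 0x17 ⊕ 0x2E ⊕ 0xE8 = 0xD1.
P'3: 0x34 ⊕ 0x0E ⊕ 0x6E = 0x54.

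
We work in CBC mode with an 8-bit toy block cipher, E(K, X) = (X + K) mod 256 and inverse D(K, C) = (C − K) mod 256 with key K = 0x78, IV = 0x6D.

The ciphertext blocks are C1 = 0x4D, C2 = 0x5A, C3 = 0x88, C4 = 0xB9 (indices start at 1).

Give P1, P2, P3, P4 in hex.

CBC decryption: P_i = D(K, C_i) ⊕ C_{i−1}, with C_{0} = IV.
P1: D(K, 0x4D) = 0xD5; 0xD5 ⊕ 0x6D = 0xB8.
P2: D(K, 0x5A) = 0xE2; 0xE2 ⊕ 0x4D = 0xAF.
P3: D(K, 0x88) = 0x10; 0x10 ⊕ 0x5A = 0x4A.
P4: D(K, 0xB9) = 0x41; 0x41 ⊕ 0x88 = 0xC9.

P1 = 0xB8, P2 = 0xAF, P3 = 0x4A, P4 = 0xC9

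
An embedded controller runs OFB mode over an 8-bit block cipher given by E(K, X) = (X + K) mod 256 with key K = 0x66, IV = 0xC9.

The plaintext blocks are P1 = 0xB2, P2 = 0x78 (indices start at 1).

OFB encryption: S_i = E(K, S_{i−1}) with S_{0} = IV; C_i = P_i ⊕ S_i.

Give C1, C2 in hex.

C1 = 0x9D, C2 = 0xED

C1: S = E(K, 0xC9) = 0x2F; 0xB2 ⊕ 0x2F = 0x9D.
C2: S = E(K, 0x2F) = 0x95; 0x78 ⊕ 0x95 = 0xED.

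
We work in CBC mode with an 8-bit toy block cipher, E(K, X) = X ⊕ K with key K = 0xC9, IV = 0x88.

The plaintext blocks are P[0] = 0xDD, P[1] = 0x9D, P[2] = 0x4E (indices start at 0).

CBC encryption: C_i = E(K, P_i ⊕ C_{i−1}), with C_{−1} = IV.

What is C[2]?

C[2] = 0x4F

C[0]: P[0] ⊕ 0x88 = 0x55; E(K, 0x55) = 0x9C.
C[1]: P[1] ⊕ 0x9C = 0x01; E(K, 0x01) = 0xC8.
C[2]: P[2] ⊕ 0xC8 = 0x86; E(K, 0x86) = 0x4F.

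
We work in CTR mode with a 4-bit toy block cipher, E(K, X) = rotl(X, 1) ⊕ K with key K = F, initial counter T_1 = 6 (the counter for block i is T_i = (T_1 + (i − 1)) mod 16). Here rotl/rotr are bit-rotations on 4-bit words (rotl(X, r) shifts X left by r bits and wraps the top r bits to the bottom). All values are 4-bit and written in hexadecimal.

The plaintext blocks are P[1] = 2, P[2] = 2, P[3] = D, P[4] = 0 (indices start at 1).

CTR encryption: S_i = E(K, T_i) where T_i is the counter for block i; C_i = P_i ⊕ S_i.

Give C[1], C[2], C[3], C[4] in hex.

C[1]: T = 6, S = E(K, T) = 3; 2 ⊕ 3 = 1.
C[2]: T = 7, S = E(K, T) = 1; 2 ⊕ 1 = 3.
C[3]: T = 8, S = E(K, T) = E; D ⊕ E = 3.
C[4]: T = 9, S = E(K, T) = C; 0 ⊕ C = C.

C[1] = 1, C[2] = 3, C[3] = 3, C[4] = C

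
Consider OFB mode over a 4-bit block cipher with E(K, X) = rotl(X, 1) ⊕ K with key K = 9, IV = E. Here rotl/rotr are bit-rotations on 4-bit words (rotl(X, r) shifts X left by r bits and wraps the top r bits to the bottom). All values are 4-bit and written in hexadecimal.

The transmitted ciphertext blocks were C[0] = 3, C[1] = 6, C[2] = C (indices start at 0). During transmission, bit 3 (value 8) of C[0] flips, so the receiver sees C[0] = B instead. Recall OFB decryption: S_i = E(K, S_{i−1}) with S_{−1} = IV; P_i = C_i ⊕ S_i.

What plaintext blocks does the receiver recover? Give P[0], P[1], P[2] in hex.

P[0] = F, P[1] = 7, P[2] = 7

Only C[0] changed, to B. In OFB, a change in C_i flips the same bit in P_i only; the keystream is unaffected. Decrypting the received ciphertext:
P[0]: S = E(K, E) = 4; B ⊕ 4 = F.
P[1]: S = E(K, 4) = 1; 6 ⊕ 1 = 7.
P[2]: S = E(K, 1) = B; C ⊕ B = 7.
Blocks that differ from the original plaintext: P[0].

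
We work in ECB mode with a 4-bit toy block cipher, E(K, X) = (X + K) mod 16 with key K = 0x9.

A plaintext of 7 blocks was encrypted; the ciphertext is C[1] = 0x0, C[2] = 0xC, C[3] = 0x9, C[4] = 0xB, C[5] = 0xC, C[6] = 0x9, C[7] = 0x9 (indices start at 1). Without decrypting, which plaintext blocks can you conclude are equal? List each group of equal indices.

P[2] = P[5]; P[3] = P[6] = P[7]

ECB encrypts each block independently with the same key, so equal ciphertext blocks imply equal plaintext blocks.
C[2] = C[5] = 0xC, so P[2] = P[5].
C[3] = C[6] = C[7] = 0x9, so P[3] = P[6] = P[7].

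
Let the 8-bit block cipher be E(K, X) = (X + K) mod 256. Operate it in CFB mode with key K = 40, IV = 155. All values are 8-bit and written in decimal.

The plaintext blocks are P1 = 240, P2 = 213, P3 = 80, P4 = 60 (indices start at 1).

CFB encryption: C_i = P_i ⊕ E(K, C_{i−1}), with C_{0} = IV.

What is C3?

C3 = 230

C1: E(K, 155) = 195; 240 ⊕ 195 = 51.
C2: E(K, 51) = 91; 213 ⊕ 91 = 142.
C3: E(K, 142) = 182; 80 ⊕ 182 = 230.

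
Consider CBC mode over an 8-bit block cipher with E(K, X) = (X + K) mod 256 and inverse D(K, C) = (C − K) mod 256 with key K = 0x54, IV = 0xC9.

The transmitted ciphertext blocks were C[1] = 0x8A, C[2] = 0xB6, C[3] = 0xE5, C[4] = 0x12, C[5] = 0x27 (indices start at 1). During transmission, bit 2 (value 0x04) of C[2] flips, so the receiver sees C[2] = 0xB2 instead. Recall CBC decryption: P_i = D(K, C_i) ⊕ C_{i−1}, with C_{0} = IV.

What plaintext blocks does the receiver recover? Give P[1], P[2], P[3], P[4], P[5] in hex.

Only C[2] changed, to 0xB2. In CBC, a change in C_i garbles P_i and flips the same bit in P_{i+1}. Decrypting the received ciphertext:
P[1]: D(K, 0x8A) = 0x36; 0x36 ⊕ 0xC9 = 0xFF.
P[2]: D(K, 0xB2) = 0x5E; 0x5E ⊕ 0x8A = 0xD4.
P[3]: D(K, 0xE5) = 0x91; 0x91 ⊕ 0xB2 = 0x23.
P[4]: D(K, 0x12) = 0xBE; 0xBE ⊕ 0xE5 = 0x5B.
P[5]: D(K, 0x27) = 0xD3; 0xD3 ⊕ 0x12 = 0xC1.
Blocks that differ from the original plaintext: P[2], P[3].

P[1] = 0xFF, P[2] = 0xD4, P[3] = 0x23, P[4] = 0x5B, P[5] = 0xC1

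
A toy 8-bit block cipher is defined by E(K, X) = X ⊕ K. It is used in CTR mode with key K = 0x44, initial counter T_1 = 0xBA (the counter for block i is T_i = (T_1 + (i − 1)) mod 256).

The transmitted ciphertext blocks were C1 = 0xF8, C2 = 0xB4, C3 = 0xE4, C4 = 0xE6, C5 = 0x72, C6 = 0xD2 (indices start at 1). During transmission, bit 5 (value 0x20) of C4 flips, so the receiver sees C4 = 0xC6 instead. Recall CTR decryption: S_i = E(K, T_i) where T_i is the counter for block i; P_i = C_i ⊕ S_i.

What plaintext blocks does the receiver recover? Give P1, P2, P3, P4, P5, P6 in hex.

P1 = 0x06, P2 = 0x4B, P3 = 0x1C, P4 = 0x3F, P5 = 0x88, P6 = 0x29

Only C4 changed, to 0xC6. In CTR, a change in C_i flips the same bit in P_i only; the keystream is unaffected. Decrypting the received ciphertext:
P1: T = 0xBA, S = E(K, T) = 0xFE; 0xF8 ⊕ 0xFE = 0x06.
P2: T = 0xBB, S = E(K, T) = 0xFF; 0xB4 ⊕ 0xFF = 0x4B.
P3: T = 0xBC, S = E(K, T) = 0xF8; 0xE4 ⊕ 0xF8 = 0x1C.
P4: T = 0xBD, S = E(K, T) = 0xF9; 0xC6 ⊕ 0xF9 = 0x3F.
P5: T = 0xBE, S = E(K, T) = 0xFA; 0x72 ⊕ 0xFA = 0x88.
P6: T = 0xBF, S = E(K, T) = 0xFB; 0xD2 ⊕ 0xFB = 0x29.
Blocks that differ from the original plaintext: P4.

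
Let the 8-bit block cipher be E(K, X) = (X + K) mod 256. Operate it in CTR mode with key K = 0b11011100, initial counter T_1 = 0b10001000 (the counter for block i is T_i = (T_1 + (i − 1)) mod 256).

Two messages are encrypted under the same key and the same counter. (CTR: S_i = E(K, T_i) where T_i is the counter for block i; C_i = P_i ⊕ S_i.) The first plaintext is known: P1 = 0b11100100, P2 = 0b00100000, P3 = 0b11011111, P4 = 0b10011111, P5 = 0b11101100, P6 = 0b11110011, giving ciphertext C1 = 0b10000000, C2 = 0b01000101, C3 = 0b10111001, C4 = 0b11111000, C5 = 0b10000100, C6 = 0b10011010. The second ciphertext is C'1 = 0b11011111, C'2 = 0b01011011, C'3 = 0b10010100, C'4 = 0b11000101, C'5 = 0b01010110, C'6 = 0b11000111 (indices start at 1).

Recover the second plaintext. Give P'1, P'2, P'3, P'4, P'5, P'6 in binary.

In CTR with a reused counter, both messages share the same keystream S_i, so C_i ⊕ C'_i = P_i ⊕ P'_i and thus P'_i = P_i ⊕ C_i ⊕ C'_i.
P'1: 0b11100100 ⊕ 0b10000000 ⊕ 0b11011111 = 0b10111011.
P'2: 0b00100000 ⊕ 0b01000101 ⊕ 0b01011011 = 0b00111110.
P'3: 0b11011111 ⊕ 0b10111001 ⊕ 0b10010100 = 0b11110010.
P'4: 0b10011111 ⊕ 0b11111000 ⊕ 0b11000101 = 0b10100010.
P'5: 0b11101100 ⊕ 0b10000100 ⊕ 0b01010110 = 0b00111110.
P'6: 0b11110011 ⊕ 0b10011010 ⊕ 0b11000111 = 0b10101110.

P'1 = 0b10111011, P'2 = 0b00111110, P'3 = 0b11110010, P'4 = 0b10100010, P'5 = 0b00111110, P'6 = 0b10101110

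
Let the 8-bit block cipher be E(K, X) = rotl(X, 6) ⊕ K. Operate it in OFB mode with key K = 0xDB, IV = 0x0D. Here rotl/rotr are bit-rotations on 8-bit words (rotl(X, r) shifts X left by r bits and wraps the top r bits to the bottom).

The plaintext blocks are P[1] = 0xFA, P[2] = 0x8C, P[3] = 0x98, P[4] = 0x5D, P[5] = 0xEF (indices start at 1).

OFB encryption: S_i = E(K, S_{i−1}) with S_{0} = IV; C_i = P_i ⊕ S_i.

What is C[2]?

C[2] = 0x71

C[1]: S = E(K, 0x0D) = 0x98; 0xFA ⊕ 0x98 = 0x62.
C[2]: S = E(K, 0x98) = 0xFD; 0x8C ⊕ 0xFD = 0x71.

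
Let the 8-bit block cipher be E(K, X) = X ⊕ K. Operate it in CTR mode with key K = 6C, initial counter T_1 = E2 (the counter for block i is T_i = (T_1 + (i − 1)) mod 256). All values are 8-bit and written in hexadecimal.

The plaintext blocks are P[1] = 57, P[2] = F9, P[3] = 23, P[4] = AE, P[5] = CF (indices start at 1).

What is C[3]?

CTR encryption: S_i = E(K, T_i) where T_i is the counter for block i; C_i = P_i ⊕ S_i.
C[1]: T = E2, S = E(K, T) = 8E; 57 ⊕ 8E = D9.
C[2]: T = E3, S = E(K, T) = 8F; F9 ⊕ 8F = 76.
C[3]: T = E4, S = E(K, T) = 88; 23 ⊕ 88 = AB.

C[3] = AB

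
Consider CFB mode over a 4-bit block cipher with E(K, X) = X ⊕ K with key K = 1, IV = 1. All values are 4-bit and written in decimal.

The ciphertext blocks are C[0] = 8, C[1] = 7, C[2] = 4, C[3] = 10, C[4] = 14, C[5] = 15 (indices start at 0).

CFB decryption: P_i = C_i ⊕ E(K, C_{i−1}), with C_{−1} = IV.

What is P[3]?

P[3]: E(K, 4) = 5; 10 ⊕ 5 = 15.

P[3] = 15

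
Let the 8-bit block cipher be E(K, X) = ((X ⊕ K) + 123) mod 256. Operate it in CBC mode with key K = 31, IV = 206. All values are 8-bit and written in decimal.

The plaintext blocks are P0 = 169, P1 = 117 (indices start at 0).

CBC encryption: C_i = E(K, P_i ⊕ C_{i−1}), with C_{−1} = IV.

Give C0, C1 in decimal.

C0: P0 ⊕ 206 = 103; E(K, 103) = 243.
C1: P1 ⊕ 243 = 134; E(K, 134) = 20.

C0 = 243, C1 = 20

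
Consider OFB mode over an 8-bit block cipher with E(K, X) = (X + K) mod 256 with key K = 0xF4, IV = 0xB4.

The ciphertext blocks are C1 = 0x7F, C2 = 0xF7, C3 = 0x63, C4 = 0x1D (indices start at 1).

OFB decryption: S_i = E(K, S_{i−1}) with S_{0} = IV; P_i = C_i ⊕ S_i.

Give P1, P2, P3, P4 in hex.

P1 = 0xD7, P2 = 0x6B, P3 = 0xF3, P4 = 0x99

P1: S = E(K, 0xB4) = 0xA8; 0x7F ⊕ 0xA8 = 0xD7.
P2: S = E(K, 0xA8) = 0x9C; 0xF7 ⊕ 0x9C = 0x6B.
P3: S = E(K, 0x9C) = 0x90; 0x63 ⊕ 0x90 = 0xF3.
P4: S = E(K, 0x90) = 0x84; 0x1D ⊕ 0x84 = 0x99.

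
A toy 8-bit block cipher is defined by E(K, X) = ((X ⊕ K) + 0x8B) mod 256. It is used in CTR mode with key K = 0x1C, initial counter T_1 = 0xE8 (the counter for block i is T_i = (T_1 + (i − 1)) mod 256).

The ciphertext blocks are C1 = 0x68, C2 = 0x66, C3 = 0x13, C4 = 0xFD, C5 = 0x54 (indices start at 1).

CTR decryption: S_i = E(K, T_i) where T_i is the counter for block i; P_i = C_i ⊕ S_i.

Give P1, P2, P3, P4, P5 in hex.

P1: T = 0xE8, S = E(K, T) = 0x7F; 0x68 ⊕ 0x7F = 0x17.
P2: T = 0xE9, S = E(K, T) = 0x80; 0x66 ⊕ 0x80 = 0xE6.
P3: T = 0xEA, S = E(K, T) = 0x81; 0x13 ⊕ 0x81 = 0x92.
P4: T = 0xEB, S = E(K, T) = 0x82; 0xFD ⊕ 0x82 = 0x7F.
P5: T = 0xEC, S = E(K, T) = 0x7B; 0x54 ⊕ 0x7B = 0x2F.

P1 = 0x17, P2 = 0xE6, P3 = 0x92, P4 = 0x7F, P5 = 0x2F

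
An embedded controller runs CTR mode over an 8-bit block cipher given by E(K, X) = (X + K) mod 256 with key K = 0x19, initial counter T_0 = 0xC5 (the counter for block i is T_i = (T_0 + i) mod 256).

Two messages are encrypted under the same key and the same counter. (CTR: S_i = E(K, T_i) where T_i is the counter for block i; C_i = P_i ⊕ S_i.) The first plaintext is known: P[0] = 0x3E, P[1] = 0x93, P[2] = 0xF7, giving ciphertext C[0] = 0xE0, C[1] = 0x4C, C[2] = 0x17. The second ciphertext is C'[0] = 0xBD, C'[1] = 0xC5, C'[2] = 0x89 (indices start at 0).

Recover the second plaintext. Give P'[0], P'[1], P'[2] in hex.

P'[0] = 0x63, P'[1] = 0x1A, P'[2] = 0x69

In CTR with a reused counter, both messages share the same keystream S_i, so C_i ⊕ C'_i = P_i ⊕ P'_i and thus P'_i = P_i ⊕ C_i ⊕ C'_i.
P'[0]: 0x3E ⊕ 0xE0 ⊕ 0xBD = 0x63.
P'[1]: 0x93 ⊕ 0x4C ⊕ 0xC5 = 0x1A.
P'[2]: 0xF7 ⊕ 0x17 ⊕ 0x89 = 0x69.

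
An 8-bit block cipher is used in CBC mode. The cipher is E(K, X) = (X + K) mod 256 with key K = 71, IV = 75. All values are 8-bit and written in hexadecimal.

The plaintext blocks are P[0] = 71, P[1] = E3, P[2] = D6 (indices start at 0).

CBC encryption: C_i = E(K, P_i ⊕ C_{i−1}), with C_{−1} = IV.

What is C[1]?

C[1] = 07

C[0]: P[0] ⊕ 75 = 04; E(K, 04) = 75.
C[1]: P[1] ⊕ 75 = 96; E(K, 96) = 07.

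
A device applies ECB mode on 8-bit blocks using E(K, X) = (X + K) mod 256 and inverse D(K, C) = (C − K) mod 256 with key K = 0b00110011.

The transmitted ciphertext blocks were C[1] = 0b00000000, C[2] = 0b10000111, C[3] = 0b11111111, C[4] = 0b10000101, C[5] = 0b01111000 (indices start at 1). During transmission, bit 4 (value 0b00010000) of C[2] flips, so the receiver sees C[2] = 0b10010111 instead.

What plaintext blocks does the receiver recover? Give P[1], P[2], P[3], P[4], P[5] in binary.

P[1] = 0b11001101, P[2] = 0b01100100, P[3] = 0b11001100, P[4] = 0b01010010, P[5] = 0b01000101

ECB decryption: P_i = D(K, C_i).
Only C[2] changed, to 0b10010111. In ECB, a change in C_i affects only P_i. Decrypting the received ciphertext:
P[1]: D(K, 0b00000000) = 0b11001101.
P[2]: D(K, 0b10010111) = 0b01100100.
P[3]: D(K, 0b11111111) = 0b11001100.
P[4]: D(K, 0b10000101) = 0b01010010.
P[5]: D(K, 0b01111000) = 0b01000101.
Blocks that differ from the original plaintext: P[2].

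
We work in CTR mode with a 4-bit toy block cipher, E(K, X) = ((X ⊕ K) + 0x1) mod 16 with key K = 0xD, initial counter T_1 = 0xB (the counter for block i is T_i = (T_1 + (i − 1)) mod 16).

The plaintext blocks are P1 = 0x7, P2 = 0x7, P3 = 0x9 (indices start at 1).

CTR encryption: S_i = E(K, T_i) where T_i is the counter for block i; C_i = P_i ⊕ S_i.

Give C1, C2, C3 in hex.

C1: T = 0xB, S = E(K, T) = 0x7; 0x7 ⊕ 0x7 = 0x0.
C2: T = 0xC, S = E(K, T) = 0x2; 0x7 ⊕ 0x2 = 0x5.
C3: T = 0xD, S = E(K, T) = 0x1; 0x9 ⊕ 0x1 = 0x8.

C1 = 0x0, C2 = 0x5, C3 = 0x8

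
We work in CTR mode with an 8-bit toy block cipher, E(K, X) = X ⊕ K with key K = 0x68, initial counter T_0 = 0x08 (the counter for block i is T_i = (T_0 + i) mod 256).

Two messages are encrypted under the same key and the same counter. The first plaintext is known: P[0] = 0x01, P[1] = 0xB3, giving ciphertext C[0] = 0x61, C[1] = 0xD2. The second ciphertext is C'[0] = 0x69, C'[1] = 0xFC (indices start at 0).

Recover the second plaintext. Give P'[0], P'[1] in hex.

In CTR with a reused counter, both messages share the same keystream S_i, so C_i ⊕ C'_i = P_i ⊕ P'_i and thus P'_i = P_i ⊕ C_i ⊕ C'_i.
P'[0]: 0x01 ⊕ 0x61 ⊕ 0x69 = 0x09.
P'[1]: 0xB3 ⊕ 0xD2 ⊕ 0xFC = 0x9D.

P'[0] = 0x09, P'[1] = 0x9D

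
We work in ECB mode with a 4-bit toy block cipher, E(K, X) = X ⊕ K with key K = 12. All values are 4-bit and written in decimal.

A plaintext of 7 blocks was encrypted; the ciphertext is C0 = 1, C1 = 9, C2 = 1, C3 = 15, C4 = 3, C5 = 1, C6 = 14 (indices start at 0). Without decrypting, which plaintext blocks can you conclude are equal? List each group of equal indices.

ECB encrypts each block independently with the same key, so equal ciphertext blocks imply equal plaintext blocks.
C0 = C2 = C5 = 1, so P0 = P2 = P5.

P0 = P2 = P5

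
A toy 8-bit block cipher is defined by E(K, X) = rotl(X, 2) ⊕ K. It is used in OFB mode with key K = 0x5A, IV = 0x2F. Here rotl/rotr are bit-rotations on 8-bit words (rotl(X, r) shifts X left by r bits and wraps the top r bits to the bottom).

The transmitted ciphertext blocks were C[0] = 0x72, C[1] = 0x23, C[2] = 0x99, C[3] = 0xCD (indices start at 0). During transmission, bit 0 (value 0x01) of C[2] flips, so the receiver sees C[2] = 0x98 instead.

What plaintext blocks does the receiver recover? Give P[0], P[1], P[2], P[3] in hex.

P[0] = 0x94, P[1] = 0xE2, P[2] = 0xC5, P[3] = 0xE2

OFB decryption: S_i = E(K, S_{i−1}) with S_{−1} = IV; P_i = C_i ⊕ S_i.
Only C[2] changed, to 0x98. In OFB, a change in C_i flips the same bit in P_i only; the keystream is unaffected. Decrypting the received ciphertext:
P[0]: S = E(K, 0x2F) = 0xE6; 0x72 ⊕ 0xE6 = 0x94.
P[1]: S = E(K, 0xE6) = 0xC1; 0x23 ⊕ 0xC1 = 0xE2.
P[2]: S = E(K, 0xC1) = 0x5D; 0x98 ⊕ 0x5D = 0xC5.
P[3]: S = E(K, 0x5D) = 0x2F; 0xCD ⊕ 0x2F = 0xE2.
Blocks that differ from the original plaintext: P[2].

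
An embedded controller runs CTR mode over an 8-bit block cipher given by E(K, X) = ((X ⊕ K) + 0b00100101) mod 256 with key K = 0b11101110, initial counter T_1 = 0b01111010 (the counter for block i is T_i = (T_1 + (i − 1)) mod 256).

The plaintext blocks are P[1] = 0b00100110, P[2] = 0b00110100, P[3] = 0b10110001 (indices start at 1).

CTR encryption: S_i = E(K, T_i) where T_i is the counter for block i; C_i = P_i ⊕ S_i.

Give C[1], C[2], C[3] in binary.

C[1]: T = 0b01111010, S = E(K, T) = 0b10111001; 0b00100110 ⊕ 0b10111001 = 0b10011111.
C[2]: T = 0b01111011, S = E(K, T) = 0b10111010; 0b00110100 ⊕ 0b10111010 = 0b10001110.
C[3]: T = 0b01111100, S = E(K, T) = 0b10110111; 0b10110001 ⊕ 0b10110111 = 0b00000110.

C[1] = 0b10011111, C[2] = 0b10001110, C[3] = 0b00000110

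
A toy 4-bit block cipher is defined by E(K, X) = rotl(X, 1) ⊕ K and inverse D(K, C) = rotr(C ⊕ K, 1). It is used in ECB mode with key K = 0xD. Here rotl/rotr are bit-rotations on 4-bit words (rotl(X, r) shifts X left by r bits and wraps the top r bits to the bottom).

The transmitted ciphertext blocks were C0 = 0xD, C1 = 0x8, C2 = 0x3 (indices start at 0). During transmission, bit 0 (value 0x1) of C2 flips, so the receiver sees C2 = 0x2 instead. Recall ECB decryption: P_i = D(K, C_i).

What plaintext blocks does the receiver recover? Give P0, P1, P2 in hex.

P0 = 0x0, P1 = 0xA, P2 = 0xF

Only C2 changed, to 0x2. In ECB, a change in C_i affects only P_i. Decrypting the received ciphertext:
P0: D(K, 0xD) = 0x0.
P1: D(K, 0x8) = 0xA.
P2: D(K, 0x2) = 0xF.
Blocks that differ from the original plaintext: P2.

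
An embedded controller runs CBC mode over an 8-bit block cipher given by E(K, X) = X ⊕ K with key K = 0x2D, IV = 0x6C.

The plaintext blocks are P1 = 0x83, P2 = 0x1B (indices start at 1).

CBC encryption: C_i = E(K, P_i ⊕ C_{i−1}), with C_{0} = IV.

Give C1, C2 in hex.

C1: P1 ⊕ 0x6C = 0xEF; E(K, 0xEF) = 0xC2.
C2: P2 ⊕ 0xC2 = 0xD9; E(K, 0xD9) = 0xF4.

C1 = 0xC2, C2 = 0xF4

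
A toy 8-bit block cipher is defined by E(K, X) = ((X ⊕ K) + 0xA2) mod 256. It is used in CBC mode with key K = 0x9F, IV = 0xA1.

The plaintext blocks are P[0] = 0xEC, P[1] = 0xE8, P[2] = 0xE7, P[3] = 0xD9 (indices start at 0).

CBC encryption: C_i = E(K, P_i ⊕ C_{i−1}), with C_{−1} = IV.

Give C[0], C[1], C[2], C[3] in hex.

C[0] = 0x74, C[1] = 0xA5, C[2] = 0x7F, C[3] = 0xDB

C[0]: P[0] ⊕ 0xA1 = 0x4D; E(K, 0x4D) = 0x74.
C[1]: P[1] ⊕ 0x74 = 0x9C; E(K, 0x9C) = 0xA5.
C[2]: P[2] ⊕ 0xA5 = 0x42; E(K, 0x42) = 0x7F.
C[3]: P[3] ⊕ 0x7F = 0xA6; E(K, 0xA6) = 0xDB.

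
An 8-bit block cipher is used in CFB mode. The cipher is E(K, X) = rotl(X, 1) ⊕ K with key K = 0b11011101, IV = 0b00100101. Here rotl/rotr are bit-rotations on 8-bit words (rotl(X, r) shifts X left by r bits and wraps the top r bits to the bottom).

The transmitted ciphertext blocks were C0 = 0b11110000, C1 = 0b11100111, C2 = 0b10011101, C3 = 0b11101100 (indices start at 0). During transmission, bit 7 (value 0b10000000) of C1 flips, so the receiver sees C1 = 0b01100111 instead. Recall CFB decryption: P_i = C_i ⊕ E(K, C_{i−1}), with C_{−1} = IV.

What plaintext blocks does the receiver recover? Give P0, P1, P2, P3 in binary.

P0 = 0b01100111, P1 = 0b01011011, P2 = 0b10001110, P3 = 0b00001010

Only C1 changed, to 0b01100111. In CFB, a change in C_i flips the same bit in P_i and garbles P_{i+1}. Decrypting the received ciphertext:
P0: E(K, 0b00100101) = 0b10010111; 0b11110000 ⊕ 0b10010111 = 0b01100111.
P1: E(K, 0b11110000) = 0b00111100; 0b01100111 ⊕ 0b00111100 = 0b01011011.
P2: E(K, 0b01100111) = 0b00010011; 0b10011101 ⊕ 0b00010011 = 0b10001110.
P3: E(K, 0b10011101) = 0b11100110; 0b11101100 ⊕ 0b11100110 = 0b00001010.
Blocks that differ from the original plaintext: P1, P2.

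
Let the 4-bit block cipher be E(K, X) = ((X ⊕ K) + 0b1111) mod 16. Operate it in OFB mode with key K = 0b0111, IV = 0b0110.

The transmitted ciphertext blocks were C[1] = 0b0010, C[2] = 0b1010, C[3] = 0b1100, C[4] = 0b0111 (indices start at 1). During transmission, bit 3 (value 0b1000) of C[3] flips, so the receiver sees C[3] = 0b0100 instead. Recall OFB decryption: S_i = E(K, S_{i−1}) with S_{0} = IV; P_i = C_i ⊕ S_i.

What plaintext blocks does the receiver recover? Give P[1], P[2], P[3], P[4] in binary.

P[1] = 0b0010, P[2] = 0b1100, P[3] = 0b0100, P[4] = 0b0001

Only C[3] changed, to 0b0100. In OFB, a change in C_i flips the same bit in P_i only; the keystream is unaffected. Decrypting the received ciphertext:
P[1]: S = E(K, 0b0110) = 0b0000; 0b0010 ⊕ 0b0000 = 0b0010.
P[2]: S = E(K, 0b0000) = 0b0110; 0b1010 ⊕ 0b0110 = 0b1100.
P[3]: S = E(K, 0b0110) = 0b0000; 0b0100 ⊕ 0b0000 = 0b0100.
P[4]: S = E(K, 0b0000) = 0b0110; 0b0111 ⊕ 0b0110 = 0b0001.
Blocks that differ from the original plaintext: P[3].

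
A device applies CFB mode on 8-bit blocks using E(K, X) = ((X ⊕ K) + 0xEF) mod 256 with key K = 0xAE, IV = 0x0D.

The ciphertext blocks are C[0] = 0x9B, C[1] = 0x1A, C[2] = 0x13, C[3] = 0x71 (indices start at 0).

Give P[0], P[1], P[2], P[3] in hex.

CFB decryption: P_i = C_i ⊕ E(K, C_{i−1}), with C_{−1} = IV.
P[0]: E(K, 0x0D) = 0x92; 0x9B ⊕ 0x92 = 0x09.
P[1]: E(K, 0x9B) = 0x24; 0x1A ⊕ 0x24 = 0x3E.
P[2]: E(K, 0x1A) = 0xA3; 0x13 ⊕ 0xA3 = 0xB0.
P[3]: E(K, 0x13) = 0xAC; 0x71 ⊕ 0xAC = 0xDD.

P[0] = 0x09, P[1] = 0x3E, P[2] = 0xB0, P[3] = 0xDD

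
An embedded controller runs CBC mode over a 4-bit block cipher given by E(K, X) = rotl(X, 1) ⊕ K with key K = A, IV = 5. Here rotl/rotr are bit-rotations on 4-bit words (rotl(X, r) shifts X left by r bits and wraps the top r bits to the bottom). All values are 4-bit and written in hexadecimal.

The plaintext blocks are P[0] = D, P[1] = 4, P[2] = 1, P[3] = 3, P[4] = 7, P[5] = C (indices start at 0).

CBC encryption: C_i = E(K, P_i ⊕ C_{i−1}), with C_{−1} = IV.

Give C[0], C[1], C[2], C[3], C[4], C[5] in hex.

C[0] = B, C[1] = 5, C[2] = 2, C[3] = 8, C[4] = 5, C[5] = 9

C[0]: P[0] ⊕ 5 = 8; E(K, 8) = B.
C[1]: P[1] ⊕ B = F; E(K, F) = 5.
C[2]: P[2] ⊕ 5 = 4; E(K, 4) = 2.
C[3]: P[3] ⊕ 2 = 1; E(K, 1) = 8.
C[4]: P[4] ⊕ 8 = F; E(K, F) = 5.
C[5]: P[5] ⊕ 5 = 9; E(K, 9) = 9.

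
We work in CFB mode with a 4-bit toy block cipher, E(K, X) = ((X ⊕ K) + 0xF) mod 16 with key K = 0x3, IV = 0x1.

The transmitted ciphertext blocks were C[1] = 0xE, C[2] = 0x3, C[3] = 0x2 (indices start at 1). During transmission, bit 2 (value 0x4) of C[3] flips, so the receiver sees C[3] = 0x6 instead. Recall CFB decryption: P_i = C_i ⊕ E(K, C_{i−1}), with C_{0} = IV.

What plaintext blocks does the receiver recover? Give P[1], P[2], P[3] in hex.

Only C[3] changed, to 0x6. In CFB, a change in C_i flips the same bit in P_i and garbles P_{i+1}. Decrypting the received ciphertext:
P[1]: E(K, 0x1) = 0x1; 0xE ⊕ 0x1 = 0xF.
P[2]: E(K, 0xE) = 0xC; 0x3 ⊕ 0xC = 0xF.
P[3]: E(K, 0x3) = 0xF; 0x6 ⊕ 0xF = 0x9.
Blocks that differ from the original plaintext: P[3].

P[1] = 0xF, P[2] = 0xF, P[3] = 0x9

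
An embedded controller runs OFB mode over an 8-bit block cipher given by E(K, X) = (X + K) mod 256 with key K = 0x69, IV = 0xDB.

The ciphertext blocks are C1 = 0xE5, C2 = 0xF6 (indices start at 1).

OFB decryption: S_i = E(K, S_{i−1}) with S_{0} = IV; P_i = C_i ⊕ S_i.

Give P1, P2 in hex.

P1: S = E(K, 0xDB) = 0x44; 0xE5 ⊕ 0x44 = 0xA1.
P2: S = E(K, 0x44) = 0xAD; 0xF6 ⊕ 0xAD = 0x5B.

P1 = 0xA1, P2 = 0x5B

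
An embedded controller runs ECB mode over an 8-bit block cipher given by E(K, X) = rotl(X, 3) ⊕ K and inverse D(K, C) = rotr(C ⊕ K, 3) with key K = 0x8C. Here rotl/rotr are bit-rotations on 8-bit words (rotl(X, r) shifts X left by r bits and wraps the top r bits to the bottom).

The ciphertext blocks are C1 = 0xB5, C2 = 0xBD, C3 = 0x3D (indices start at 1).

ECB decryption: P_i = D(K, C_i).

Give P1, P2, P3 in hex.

P1: D(K, 0xB5) = 0x27.
P2: D(K, 0xBD) = 0x26.
P3: D(K, 0x3D) = 0x36.

P1 = 0x27, P2 = 0x26, P3 = 0x36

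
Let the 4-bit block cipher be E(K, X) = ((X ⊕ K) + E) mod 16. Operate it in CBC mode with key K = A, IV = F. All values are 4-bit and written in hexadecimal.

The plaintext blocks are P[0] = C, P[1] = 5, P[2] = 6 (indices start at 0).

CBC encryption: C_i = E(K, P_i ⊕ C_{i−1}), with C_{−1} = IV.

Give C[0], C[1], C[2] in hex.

C[0]: P[0] ⊕ F = 3; E(K, 3) = 7.
C[1]: P[1] ⊕ 7 = 2; E(K, 2) = 6.
C[2]: P[2] ⊕ 6 = 0; E(K, 0) = 8.

C[0] = 7, C[1] = 6, C[2] = 8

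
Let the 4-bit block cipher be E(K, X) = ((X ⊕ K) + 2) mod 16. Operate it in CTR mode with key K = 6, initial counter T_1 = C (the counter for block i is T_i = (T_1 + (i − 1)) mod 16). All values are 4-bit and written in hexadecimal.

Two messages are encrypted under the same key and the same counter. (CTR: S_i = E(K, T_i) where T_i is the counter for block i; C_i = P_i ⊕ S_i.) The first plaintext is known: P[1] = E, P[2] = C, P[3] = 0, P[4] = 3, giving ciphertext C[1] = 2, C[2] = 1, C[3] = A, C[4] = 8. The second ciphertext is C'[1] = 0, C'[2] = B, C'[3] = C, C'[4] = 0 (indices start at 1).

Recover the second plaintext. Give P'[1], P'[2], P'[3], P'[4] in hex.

In CTR with a reused counter, both messages share the same keystream S_i, so C_i ⊕ C'_i = P_i ⊕ P'_i and thus P'_i = P_i ⊕ C_i ⊕ C'_i.
P'[1]: E ⊕ 2 ⊕ 0 = C.
P'[2]: C ⊕ 1 ⊕ B = 6.
P'[3]: 0 ⊕ A ⊕ C = 6.
P'[4]: 3 ⊕ 8 ⊕ 0 = B.

P'[1] = C, P'[2] = 6, P'[3] = 6, P'[4] = B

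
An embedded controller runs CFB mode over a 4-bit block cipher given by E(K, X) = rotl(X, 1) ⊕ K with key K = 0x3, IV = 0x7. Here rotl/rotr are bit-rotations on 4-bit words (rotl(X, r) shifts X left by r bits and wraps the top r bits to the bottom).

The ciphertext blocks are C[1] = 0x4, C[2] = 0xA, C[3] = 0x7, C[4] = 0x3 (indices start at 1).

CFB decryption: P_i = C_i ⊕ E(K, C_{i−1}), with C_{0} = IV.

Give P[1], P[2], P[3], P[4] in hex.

P[1] = 0x9, P[2] = 0x1, P[3] = 0x1, P[4] = 0xE

P[1]: E(K, 0x7) = 0xD; 0x4 ⊕ 0xD = 0x9.
P[2]: E(K, 0x4) = 0xB; 0xA ⊕ 0xB = 0x1.
P[3]: E(K, 0xA) = 0x6; 0x7 ⊕ 0x6 = 0x1.
P[4]: E(K, 0x7) = 0xD; 0x3 ⊕ 0xD = 0xE.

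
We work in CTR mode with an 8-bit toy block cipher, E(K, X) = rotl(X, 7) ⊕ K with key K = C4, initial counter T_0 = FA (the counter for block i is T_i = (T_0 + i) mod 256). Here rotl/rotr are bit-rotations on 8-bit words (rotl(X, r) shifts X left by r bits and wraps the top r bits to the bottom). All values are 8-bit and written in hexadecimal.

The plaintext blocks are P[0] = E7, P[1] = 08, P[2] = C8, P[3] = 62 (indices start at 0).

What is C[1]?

CTR encryption: S_i = E(K, T_i) where T_i is the counter for block i; C_i = P_i ⊕ S_i.
C[0]: T = FA, S = E(K, T) = B9; E7 ⊕ B9 = 5E.
C[1]: T = FB, S = E(K, T) = 39; 08 ⊕ 39 = 31.

C[1] = 31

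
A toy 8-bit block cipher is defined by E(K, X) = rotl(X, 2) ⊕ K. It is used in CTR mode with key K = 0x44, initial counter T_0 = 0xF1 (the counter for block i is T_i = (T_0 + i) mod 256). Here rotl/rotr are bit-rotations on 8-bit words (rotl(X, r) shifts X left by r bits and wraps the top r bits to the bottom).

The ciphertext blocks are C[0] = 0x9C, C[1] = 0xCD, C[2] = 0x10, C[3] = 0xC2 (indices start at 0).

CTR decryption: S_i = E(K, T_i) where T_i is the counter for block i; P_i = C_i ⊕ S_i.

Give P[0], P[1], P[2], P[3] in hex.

P[0]: T = 0xF1, S = E(K, T) = 0x83; 0x9C ⊕ 0x83 = 0x1F.
P[1]: T = 0xF2, S = E(K, T) = 0x8F; 0xCD ⊕ 0x8F = 0x42.
P[2]: T = 0xF3, S = E(K, T) = 0x8B; 0x10 ⊕ 0x8B = 0x9B.
P[3]: T = 0xF4, S = E(K, T) = 0x97; 0xC2 ⊕ 0x97 = 0x55.

P[0] = 0x1F, P[1] = 0x42, P[2] = 0x9B, P[3] = 0x55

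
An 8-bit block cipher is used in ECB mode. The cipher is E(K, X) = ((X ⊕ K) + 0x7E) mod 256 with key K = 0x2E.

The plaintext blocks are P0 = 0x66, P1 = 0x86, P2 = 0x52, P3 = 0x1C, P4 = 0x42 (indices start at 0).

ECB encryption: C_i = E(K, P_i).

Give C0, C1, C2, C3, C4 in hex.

C0: E(K, 0x66) = 0xC6.
C1: E(K, 0x86) = 0x26.
C2: E(K, 0x52) = 0xFA.
C3: E(K, 0x1C) = 0xB0.
C4: E(K, 0x42) = 0xEA.

C0 = 0xC6, C1 = 0x26, C2 = 0xFA, C3 = 0xB0, C4 = 0xEA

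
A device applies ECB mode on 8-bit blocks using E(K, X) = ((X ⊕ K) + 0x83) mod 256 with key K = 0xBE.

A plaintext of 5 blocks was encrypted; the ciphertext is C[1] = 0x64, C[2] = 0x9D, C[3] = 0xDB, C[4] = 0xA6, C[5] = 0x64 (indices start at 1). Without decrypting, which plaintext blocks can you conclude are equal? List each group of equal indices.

ECB encrypts each block independently with the same key, so equal ciphertext blocks imply equal plaintext blocks.
C[1] = C[5] = 0x64, so P[1] = P[5].

P[1] = P[5]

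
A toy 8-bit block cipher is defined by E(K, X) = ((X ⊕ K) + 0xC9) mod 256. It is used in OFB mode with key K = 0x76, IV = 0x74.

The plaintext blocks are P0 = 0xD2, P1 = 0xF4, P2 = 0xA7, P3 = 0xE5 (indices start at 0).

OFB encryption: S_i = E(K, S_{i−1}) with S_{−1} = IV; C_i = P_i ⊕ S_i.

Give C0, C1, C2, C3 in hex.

C0 = 0x19, C1 = 0x72, C2 = 0x1E, C3 = 0x7D

C0: S = E(K, 0x74) = 0xCB; 0xD2 ⊕ 0xCB = 0x19.
C1: S = E(K, 0xCB) = 0x86; 0xF4 ⊕ 0x86 = 0x72.
C2: S = E(K, 0x86) = 0xB9; 0xA7 ⊕ 0xB9 = 0x1E.
C3: S = E(K, 0xB9) = 0x98; 0xE5 ⊕ 0x98 = 0x7D.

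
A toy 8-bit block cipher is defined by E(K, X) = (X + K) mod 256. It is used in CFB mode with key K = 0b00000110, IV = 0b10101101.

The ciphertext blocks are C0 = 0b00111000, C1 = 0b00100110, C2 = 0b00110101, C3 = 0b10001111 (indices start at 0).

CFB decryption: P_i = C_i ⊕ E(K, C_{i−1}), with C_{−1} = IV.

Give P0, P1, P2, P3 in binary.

P0: E(K, 0b10101101) = 0b10110011; 0b00111000 ⊕ 0b10110011 = 0b10001011.
P1: E(K, 0b00111000) = 0b00111110; 0b00100110 ⊕ 0b00111110 = 0b00011000.
P2: E(K, 0b00100110) = 0b00101100; 0b00110101 ⊕ 0b00101100 = 0b00011001.
P3: E(K, 0b00110101) = 0b00111011; 0b10001111 ⊕ 0b00111011 = 0b10110100.

P0 = 0b10001011, P1 = 0b00011000, P2 = 0b00011001, P3 = 0b10110100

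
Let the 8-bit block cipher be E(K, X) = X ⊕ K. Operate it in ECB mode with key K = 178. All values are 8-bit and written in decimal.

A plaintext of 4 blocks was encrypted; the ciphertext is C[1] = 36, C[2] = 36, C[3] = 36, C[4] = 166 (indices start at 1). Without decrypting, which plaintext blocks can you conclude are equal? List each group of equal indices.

P[1] = P[2] = P[3]

ECB encrypts each block independently with the same key, so equal ciphertext blocks imply equal plaintext blocks.
C[1] = C[2] = C[3] = 36, so P[1] = P[2] = P[3].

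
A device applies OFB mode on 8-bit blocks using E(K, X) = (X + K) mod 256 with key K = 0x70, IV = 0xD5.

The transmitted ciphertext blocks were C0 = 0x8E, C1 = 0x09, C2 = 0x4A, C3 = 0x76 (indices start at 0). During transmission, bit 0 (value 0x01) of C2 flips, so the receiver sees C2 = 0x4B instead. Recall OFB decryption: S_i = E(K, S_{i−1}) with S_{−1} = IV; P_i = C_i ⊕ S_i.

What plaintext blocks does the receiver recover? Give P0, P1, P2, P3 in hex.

Only C2 changed, to 0x4B. In OFB, a change in C_i flips the same bit in P_i only; the keystream is unaffected. Decrypting the received ciphertext:
P0: S = E(K, 0xD5) = 0x45; 0x8E ⊕ 0x45 = 0xCB.
P1: S = E(K, 0x45) = 0xB5; 0x09 ⊕ 0xB5 = 0xBC.
P2: S = E(K, 0xB5) = 0x25; 0x4B ⊕ 0x25 = 0x6E.
P3: S = E(K, 0x25) = 0x95; 0x76 ⊕ 0x95 = 0xE3.
Blocks that differ from the original plaintext: P2.

P0 = 0xCB, P1 = 0xBC, P2 = 0x6E, P3 = 0xE3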